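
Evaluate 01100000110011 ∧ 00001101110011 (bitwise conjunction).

AND: 1 only when both bits are 1
  01100000110011
& 00001101110011
----------------
  00000000110011
Decimal: 6195 & 883 = 51



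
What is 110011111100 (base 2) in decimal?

Sum of powers of 2 for each 1-bit:
2^2 + 2^3 + 2^4 + 2^5 + 2^6 + 2^7 + 2^10 + 2^11
= 4 + 8 + 16 + 32 + 64 + 128 + 1024 + 2048
= 3324



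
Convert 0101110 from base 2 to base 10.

Sum of powers of 2 for each 1-bit:
2^1 + 2^2 + 2^3 + 2^5
= 2 + 4 + 8 + 32
= 46



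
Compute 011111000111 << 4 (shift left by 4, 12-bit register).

Original: 011111000111 (decimal 1991)
Shift left by 4 positions
Append 4 zeros on the right and drop the 4 high bits that overflow the 12-bit width
Result: 110001110000 (decimal 3184)
Equivalent: 1991 << 4 = 1991 × 2^4 = 31856, truncated to 12 bits = 3184



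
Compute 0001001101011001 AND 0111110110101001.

AND: 1 only when both bits are 1
  0001001101011001
& 0111110110101001
------------------
  0001000100001001
Decimal: 4953 & 32169 = 4361



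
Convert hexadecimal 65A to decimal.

Expand by place value (powers of 16):
Digit values: A = 10
65A = 6 × 16^2 + 5 × 16^1 + 10 × 16^0
= 6 × 256 + 5 × 16 + 10 × 1
= 1536 + 80 + 10
= 1626



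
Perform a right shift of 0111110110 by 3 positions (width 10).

Original: 0111110110 (decimal 502)
Shift right by 3 positions
Drop the 3 low bits; fill with zeros on the left
Result: 0000111110 (decimal 62)
Equivalent: 502 >> 3 = 502 ÷ 2^3 = 62



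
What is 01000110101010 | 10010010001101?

OR: 1 when either bit is 1
  01000110101010
| 10010010001101
----------------
  11010110101111
Decimal: 4522 | 9357 = 13743



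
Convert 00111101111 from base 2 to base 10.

Sum of powers of 2 for each 1-bit:
2^0 + 2^1 + 2^2 + 2^3 + 2^5 + 2^6 + 2^7 + 2^8
= 1 + 2 + 4 + 8 + 32 + 64 + 128 + 256
= 495



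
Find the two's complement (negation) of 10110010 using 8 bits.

Original (sign bit 1, negative): 10110010
Step 1 - Invert all bits: 01001101
Step 2 - Add 1: 01001110
Verification: 10110010 + 01001110 = 100000000; discarding the end carry (carry out of the top bit) leaves the 8-bit value 00000000, as required for x + (-x)



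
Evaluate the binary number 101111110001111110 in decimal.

Sum of powers of 2 for each 1-bit:
2^1 + 2^2 + 2^3 + 2^4 + 2^5 + 2^6 + 2^10 + 2^11 + 2^12 + 2^13 + 2^14 + 2^15 + 2^17
= 2 + 4 + 8 + 16 + 32 + 64 + 1024 + 2048 + 4096 + 8192 + 16384 + 32768 + 131072
= 195710



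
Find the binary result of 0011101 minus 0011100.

Method 1 - Direct subtraction (column by column from the right: bit − bit − borrow-in; if negative, add 2 and borrow 1 from the next column):
borrow: 0000000
        0011101
-       0011100
---------------
        0000001

Method 2 - Add two's complement:
Two's complement of 0011100: invert → 1100011, add 1 → 1100100
  0011101
+ 1100100
---------
 10000001  (end carry out of the top bit = 1)
Discarding the end carry: 0000001
Decimal check:
  0011101 = 16 + 8 + 4 + 1 = 29
  0011100 = 16 + 8 + 4 = 28
  29 - 28 = 1, and 0000001 = 1 ✓



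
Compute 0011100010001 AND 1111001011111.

AND: 1 only when both bits are 1
  0011100010001
& 1111001011111
---------------
  0011000010001
Decimal: 1809 & 7775 = 1553



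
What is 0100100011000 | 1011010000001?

OR: 1 when either bit is 1
  0100100011000
| 1011010000001
---------------
  1111110011001
Decimal: 2328 | 5761 = 8089



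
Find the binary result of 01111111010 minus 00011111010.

Method 1 - Direct subtraction (column by column from the right: bit − bit − borrow-in; if negative, add 2 and borrow 1 from the next column):
borrow: 00000000000
        01111111010
-       00011111010
-------------------
        01100000000

Method 2 - Add two's complement:
Two's complement of 00011111010: invert → 11100000101, add 1 → 11100000110
  01111111010
+ 11100000110
-------------
 101100000000  (end carry out of the top bit = 1)
Discarding the end carry: 01100000000
Decimal check:
  01111111010 = 512 + 256 + 128 + 64 + 32 + 16 + 8 + 2 = 1018
  00011111010 = 128 + 64 + 32 + 16 + 8 + 2 = 250
  1018 - 250 = 768, and 01100000000 = 512 + 256 = 768 ✓



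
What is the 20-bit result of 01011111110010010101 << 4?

Original: 01011111110010010101 (decimal 392341)
Shift left by 4 positions
Append 4 zeros on the right and drop the 4 high bits that overflow the 20-bit width
Result: 11111100100101010000 (decimal 1034576)
Equivalent: 392341 << 4 = 392341 × 2^4 = 6277456, truncated to 20 bits = 1034576



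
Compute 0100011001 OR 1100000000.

OR: 1 when either bit is 1
  0100011001
| 1100000000
------------
  1100011001
Decimal: 281 | 768 = 793



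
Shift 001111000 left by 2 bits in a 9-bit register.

Original: 001111000 (decimal 120)
Shift left by 2 positions
Append 2 zeros on the right
Result: 111100000 (decimal 480)
Equivalent: 120 << 2 = 120 × 2^2 = 480



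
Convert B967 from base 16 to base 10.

Expand by place value (powers of 16):
Digit values: B = 11
B967 = 11 × 16^3 + 9 × 16^2 + 6 × 16^1 + 7 × 16^0
= 11 × 4096 + 9 × 256 + 6 × 16 + 7 × 1
= 45056 + 2304 + 96 + 7
= 47463



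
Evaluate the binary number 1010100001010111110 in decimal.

Sum of powers of 2 for each 1-bit:
2^1 + 2^2 + 2^3 + 2^4 + 2^5 + 2^7 + 2^9 + 2^14 + 2^16 + 2^18
= 2 + 4 + 8 + 16 + 32 + 128 + 512 + 16384 + 65536 + 262144
= 344766



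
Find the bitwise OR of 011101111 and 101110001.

OR: 1 when either bit is 1
  011101111
| 101110001
-----------
  111111111
Decimal: 239 | 369 = 511



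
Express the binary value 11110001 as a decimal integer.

Sum of powers of 2 for each 1-bit:
2^0 + 2^4 + 2^5 + 2^6 + 2^7
= 1 + 16 + 32 + 64 + 128
= 241



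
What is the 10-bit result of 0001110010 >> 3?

Original: 0001110010 (decimal 114)
Shift right by 3 positions
Drop the 3 low bits; fill with zeros on the left
Result: 0000001110 (decimal 14)
Equivalent: 114 >> 3 = 114 ÷ 2^3 = 14



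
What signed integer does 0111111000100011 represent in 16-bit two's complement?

Binary: 0111111000100011
Sign bit: 0 (non-negative)
Read directly as an unsigned value:
0111111000100011 = 16384 + 8192 + 4096 + 2048 + 1024 + 512 + 32 + 2 + 1 = 32291
Value: 32291



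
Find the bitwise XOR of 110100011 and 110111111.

XOR: 1 when bits differ
  110100011
^ 110111111
-----------
  000011100
Decimal: 419 ^ 447 = 28



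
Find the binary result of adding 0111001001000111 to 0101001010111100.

Add column by column from the right: bit + bit + carry-in; write the sum mod 2, carry 1 when the sum is 2 or 3.
carry:  1110010111111000
        0111001001000111
+       0101001010111100
------------------------
       01100010100000011
(the carry out of the leftmost column, 0, becomes the leading bit)
Decimal check:
  0111001001000111 = 16384 + 8192 + 4096 + 512 + 64 + 4 + 2 + 1 = 29255
  0101001010111100 = 16384 + 4096 + 512 + 128 + 32 + 16 + 8 + 4 = 21180
  29255 + 21180 = 50435, and 01100010100000011 = 32768 + 16384 + 1024 + 256 + 2 + 1 = 50435 ✓



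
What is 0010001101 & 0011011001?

AND: 1 only when both bits are 1
  0010001101
& 0011011001
------------
  0010001001
Decimal: 141 & 217 = 137



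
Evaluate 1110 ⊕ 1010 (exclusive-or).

XOR: 1 when bits differ
  1110
^ 1010
------
  0100
Decimal: 14 ^ 10 = 4



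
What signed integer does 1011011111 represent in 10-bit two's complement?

Binary: 1011011111
Sign bit: 1 (negative)
Invert: 0100100000
Add 1:  0100100001
Magnitude: 0100100001 = 256 + 32 + 1 = 289
Value: -289



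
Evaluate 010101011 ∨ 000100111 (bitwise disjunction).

OR: 1 when either bit is 1
  010101011
| 000100111
-----------
  010101111
Decimal: 171 | 39 = 175



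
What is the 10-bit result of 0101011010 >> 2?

Original: 0101011010 (decimal 346)
Shift right by 2 positions
Drop the 2 low bits; fill with zeros on the left
Result: 0001010110 (decimal 86)
Equivalent: 346 >> 2 = 346 ÷ 2^2 = 86



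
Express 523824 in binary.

Using repeated division by 2:
523824 ÷ 2 = 261912 remainder 0
261912 ÷ 2 = 130956 remainder 0
130956 ÷ 2 = 65478 remainder 0
65478 ÷ 2 = 32739 remainder 0
32739 ÷ 2 = 16369 remainder 1
16369 ÷ 2 = 8184 remainder 1
8184 ÷ 2 = 4092 remainder 0
4092 ÷ 2 = 2046 remainder 0
2046 ÷ 2 = 1023 remainder 0
1023 ÷ 2 = 511 remainder 1
511 ÷ 2 = 255 remainder 1
255 ÷ 2 = 127 remainder 1
127 ÷ 2 = 63 remainder 1
63 ÷ 2 = 31 remainder 1
31 ÷ 2 = 15 remainder 1
15 ÷ 2 = 7 remainder 1
7 ÷ 2 = 3 remainder 1
3 ÷ 2 = 1 remainder 1
1 ÷ 2 = 0 remainder 1
Reading remainders bottom to top: 1111111111000110000



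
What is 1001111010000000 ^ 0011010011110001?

XOR: 1 when bits differ
  1001111010000000
^ 0011010011110001
------------------
  1010101001110001
Decimal: 40576 ^ 13553 = 43633



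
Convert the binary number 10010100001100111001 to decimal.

Sum of powers of 2 for each 1-bit:
2^0 + 2^3 + 2^4 + 2^5 + 2^8 + 2^9 + 2^14 + 2^16 + 2^19
= 1 + 8 + 16 + 32 + 256 + 512 + 16384 + 65536 + 524288
= 607033



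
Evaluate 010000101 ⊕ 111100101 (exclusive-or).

XOR: 1 when bits differ
  010000101
^ 111100101
-----------
  101100000
Decimal: 133 ^ 485 = 352



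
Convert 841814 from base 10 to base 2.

Using repeated division by 2:
841814 ÷ 2 = 420907 remainder 0
420907 ÷ 2 = 210453 remainder 1
210453 ÷ 2 = 105226 remainder 1
105226 ÷ 2 = 52613 remainder 0
52613 ÷ 2 = 26306 remainder 1
26306 ÷ 2 = 13153 remainder 0
13153 ÷ 2 = 6576 remainder 1
6576 ÷ 2 = 3288 remainder 0
3288 ÷ 2 = 1644 remainder 0
1644 ÷ 2 = 822 remainder 0
822 ÷ 2 = 411 remainder 0
411 ÷ 2 = 205 remainder 1
205 ÷ 2 = 102 remainder 1
102 ÷ 2 = 51 remainder 0
51 ÷ 2 = 25 remainder 1
25 ÷ 2 = 12 remainder 1
12 ÷ 2 = 6 remainder 0
6 ÷ 2 = 3 remainder 0
3 ÷ 2 = 1 remainder 1
1 ÷ 2 = 0 remainder 1
Reading remainders bottom to top: 11001101100001010110



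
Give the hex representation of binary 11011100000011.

Group into 4-bit nibbles from right:
  0011 = 3
  0111 = 7
  0000 = 0
  0011 = 3
Result: 3703



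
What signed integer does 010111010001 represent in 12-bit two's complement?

Binary: 010111010001
Sign bit: 0 (non-negative)
Read directly as an unsigned value:
010111010001 = 1024 + 256 + 128 + 64 + 16 + 1 = 1489
Value: 1489



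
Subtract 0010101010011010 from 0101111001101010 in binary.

Method 1 - Direct subtraction (column by column from the right: bit − bit − borrow-in; if negative, add 2 and borrow 1 from the next column):
borrow: 0100011100100000
        0101111001101010
-       0010101010011010
------------------------
        0011001111010000

Method 2 - Add two's complement:
Two's complement of 0010101010011010: invert → 1101010101100101, add 1 → 1101010101100110
  0101111001101010
+ 1101010101100110
------------------
 10011001111010000  (end carry out of the top bit = 1)
Discarding the end carry: 0011001111010000
Decimal check:
  0101111001101010 = 16384 + 4096 + 2048 + 1024 + 512 + 64 + 32 + 8 + 2 = 24170
  0010101010011010 = 8192 + 2048 + 512 + 128 + 16 + 8 + 2 = 10906
  24170 - 10906 = 13264, and 0011001111010000 = 8192 + 4096 + 512 + 256 + 128 + 64 + 16 = 13264 ✓



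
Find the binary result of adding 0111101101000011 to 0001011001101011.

Add column by column from the right: bit + bit + carry-in; write the sum mod 2, carry 1 when the sum is 2 or 3.
carry:  1111110010000110
        0111101101000011
+       0001011001101011
------------------------
       01001000110101110
(the carry out of the leftmost column, 0, becomes the leading bit)
Decimal check:
  0111101101000011 = 16384 + 8192 + 4096 + 2048 + 512 + 256 + 64 + 2 + 1 = 31555
  0001011001101011 = 4096 + 1024 + 512 + 64 + 32 + 8 + 2 + 1 = 5739
  31555 + 5739 = 37294, and 01001000110101110 = 32768 + 4096 + 256 + 128 + 32 + 8 + 4 + 2 = 37294 ✓



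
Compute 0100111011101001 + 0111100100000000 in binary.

Add column by column from the right: bit + bit + carry-in; write the sum mod 2, carry 1 when the sum is 2 or 3.
carry:  1111000000000000
        0100111011101001
+       0111100100000000
------------------------
       01100011111101001
(the carry out of the leftmost column, 0, becomes the leading bit)
Decimal check:
  0100111011101001 = 16384 + 2048 + 1024 + 512 + 128 + 64 + 32 + 8 + 1 = 20201
  0111100100000000 = 16384 + 8192 + 4096 + 2048 + 256 = 30976
  20201 + 30976 = 51177, and 01100011111101001 = 32768 + 16384 + 1024 + 512 + 256 + 128 + 64 + 32 + 8 + 1 = 51177 ✓



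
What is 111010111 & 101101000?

AND: 1 only when both bits are 1
  111010111
& 101101000
-----------
  101000000
Decimal: 471 & 360 = 320



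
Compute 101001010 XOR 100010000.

XOR: 1 when bits differ
  101001010
^ 100010000
-----------
  001011010
Decimal: 330 ^ 272 = 90



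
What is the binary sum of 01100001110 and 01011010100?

Add column by column from the right: bit + bit + carry-in; write the sum mod 2, carry 1 when the sum is 2 or 3.
carry:  10000111000
        01100001110
+       01011010100
-------------------
       010111100010
(the carry out of the leftmost column, 0, becomes the leading bit)
Decimal check:
  01100001110 = 512 + 256 + 8 + 4 + 2 = 782
  01011010100 = 512 + 128 + 64 + 16 + 4 = 724
  782 + 724 = 1506, and 010111100010 = 1024 + 256 + 128 + 64 + 32 + 2 = 1506 ✓



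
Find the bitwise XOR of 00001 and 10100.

XOR: 1 when bits differ
  00001
^ 10100
-------
  10101
Decimal: 1 ^ 20 = 21



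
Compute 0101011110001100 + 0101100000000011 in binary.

Add column by column from the right: bit + bit + carry-in; write the sum mod 2, carry 1 when the sum is 2 or 3.
carry:  1010000000000000
        0101011110001100
+       0101100000000011
------------------------
       01010111110001111
(the carry out of the leftmost column, 0, becomes the leading bit)
Decimal check:
  0101011110001100 = 16384 + 4096 + 1024 + 512 + 256 + 128 + 8 + 4 = 22412
  0101100000000011 = 16384 + 4096 + 2048 + 2 + 1 = 22531
  22412 + 22531 = 44943, and 01010111110001111 = 32768 + 8192 + 2048 + 1024 + 512 + 256 + 128 + 8 + 4 + 2 + 1 = 44943 ✓



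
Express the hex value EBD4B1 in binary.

Convert each hex digit to 4 bits:
  E = 1110
  B = 1011
  D = 1101
  4 = 0100
  B = 1011
  1 = 0001
Concatenate: 111010111101010010110001



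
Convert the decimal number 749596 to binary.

Using repeated division by 2:
749596 ÷ 2 = 374798 remainder 0
374798 ÷ 2 = 187399 remainder 0
187399 ÷ 2 = 93699 remainder 1
93699 ÷ 2 = 46849 remainder 1
46849 ÷ 2 = 23424 remainder 1
23424 ÷ 2 = 11712 remainder 0
11712 ÷ 2 = 5856 remainder 0
5856 ÷ 2 = 2928 remainder 0
2928 ÷ 2 = 1464 remainder 0
1464 ÷ 2 = 732 remainder 0
732 ÷ 2 = 366 remainder 0
366 ÷ 2 = 183 remainder 0
183 ÷ 2 = 91 remainder 1
91 ÷ 2 = 45 remainder 1
45 ÷ 2 = 22 remainder 1
22 ÷ 2 = 11 remainder 0
11 ÷ 2 = 5 remainder 1
5 ÷ 2 = 2 remainder 1
2 ÷ 2 = 1 remainder 0
1 ÷ 2 = 0 remainder 1
Reading remainders bottom to top: 10110111000000011100



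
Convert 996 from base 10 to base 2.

Using repeated division by 2:
996 ÷ 2 = 498 remainder 0
498 ÷ 2 = 249 remainder 0
249 ÷ 2 = 124 remainder 1
124 ÷ 2 = 62 remainder 0
62 ÷ 2 = 31 remainder 0
31 ÷ 2 = 15 remainder 1
15 ÷ 2 = 7 remainder 1
7 ÷ 2 = 3 remainder 1
3 ÷ 2 = 1 remainder 1
1 ÷ 2 = 0 remainder 1
Reading remainders bottom to top: 1111100100



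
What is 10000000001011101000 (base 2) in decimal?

Sum of powers of 2 for each 1-bit:
2^3 + 2^5 + 2^6 + 2^7 + 2^9 + 2^19
= 8 + 32 + 64 + 128 + 512 + 524288
= 525032



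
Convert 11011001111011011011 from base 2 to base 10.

Sum of powers of 2 for each 1-bit:
2^0 + 2^1 + 2^3 + 2^4 + 2^6 + 2^7 + 2^9 + 2^10 + 2^11 + 2^12 + 2^15 + 2^16 + 2^18 + 2^19
= 1 + 2 + 8 + 16 + 64 + 128 + 512 + 1024 + 2048 + 4096 + 32768 + 65536 + 262144 + 524288
= 892635



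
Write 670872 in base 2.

Using repeated division by 2:
670872 ÷ 2 = 335436 remainder 0
335436 ÷ 2 = 167718 remainder 0
167718 ÷ 2 = 83859 remainder 0
83859 ÷ 2 = 41929 remainder 1
41929 ÷ 2 = 20964 remainder 1
20964 ÷ 2 = 10482 remainder 0
10482 ÷ 2 = 5241 remainder 0
5241 ÷ 2 = 2620 remainder 1
2620 ÷ 2 = 1310 remainder 0
1310 ÷ 2 = 655 remainder 0
655 ÷ 2 = 327 remainder 1
327 ÷ 2 = 163 remainder 1
163 ÷ 2 = 81 remainder 1
81 ÷ 2 = 40 remainder 1
40 ÷ 2 = 20 remainder 0
20 ÷ 2 = 10 remainder 0
10 ÷ 2 = 5 remainder 0
5 ÷ 2 = 2 remainder 1
2 ÷ 2 = 1 remainder 0
1 ÷ 2 = 0 remainder 1
Reading remainders bottom to top: 10100011110010011000



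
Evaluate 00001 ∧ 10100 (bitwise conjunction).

AND: 1 only when both bits are 1
  00001
& 10100
-------
  00000
Decimal: 1 & 20 = 0



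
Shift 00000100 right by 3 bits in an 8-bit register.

Original: 00000100 (decimal 4)
Shift right by 3 positions
Drop the 3 low bits; fill with zeros on the left
Result: 00000000 (decimal 0)
Equivalent: 4 >> 3 = 4 ÷ 2^3 = 0



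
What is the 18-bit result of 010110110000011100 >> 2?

Original: 010110110000011100 (decimal 93212)
Shift right by 2 positions
Drop the 2 low bits; fill with zeros on the left
Result: 000101101100000111 (decimal 23303)
Equivalent: 93212 >> 2 = 93212 ÷ 2^2 = 23303



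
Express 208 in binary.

Using repeated division by 2:
208 ÷ 2 = 104 remainder 0
104 ÷ 2 = 52 remainder 0
52 ÷ 2 = 26 remainder 0
26 ÷ 2 = 13 remainder 0
13 ÷ 2 = 6 remainder 1
6 ÷ 2 = 3 remainder 0
3 ÷ 2 = 1 remainder 1
1 ÷ 2 = 0 remainder 1
Reading remainders bottom to top: 11010000



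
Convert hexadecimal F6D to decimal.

Expand by place value (powers of 16):
Digit values: F = 15, D = 13
F6D = 15 × 16^2 + 6 × 16^1 + 13 × 16^0
= 15 × 256 + 6 × 16 + 13 × 1
= 3840 + 96 + 13
= 3949



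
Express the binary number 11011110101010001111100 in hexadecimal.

Group into 4-bit nibbles from right:
  0110 = 6
  1111 = F
  0101 = 5
  0100 = 4
  0111 = 7
  1100 = C
Result: 6F547C



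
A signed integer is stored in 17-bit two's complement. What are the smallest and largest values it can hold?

For 17-bit two's complement:
Minimum: -2^16 = -65536
Maximum: 2^16 - 1 = 65535



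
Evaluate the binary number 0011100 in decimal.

Sum of powers of 2 for each 1-bit:
2^2 + 2^3 + 2^4
= 4 + 8 + 16
= 28



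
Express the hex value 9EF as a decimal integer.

Expand by place value (powers of 16):
Digit values: E = 14, F = 15
9EF = 9 × 16^2 + 14 × 16^1 + 15 × 16^0
= 9 × 256 + 14 × 16 + 15 × 1
= 2304 + 224 + 15
= 2543



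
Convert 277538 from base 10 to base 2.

Using repeated division by 2:
277538 ÷ 2 = 138769 remainder 0
138769 ÷ 2 = 69384 remainder 1
69384 ÷ 2 = 34692 remainder 0
34692 ÷ 2 = 17346 remainder 0
17346 ÷ 2 = 8673 remainder 0
8673 ÷ 2 = 4336 remainder 1
4336 ÷ 2 = 2168 remainder 0
2168 ÷ 2 = 1084 remainder 0
1084 ÷ 2 = 542 remainder 0
542 ÷ 2 = 271 remainder 0
271 ÷ 2 = 135 remainder 1
135 ÷ 2 = 67 remainder 1
67 ÷ 2 = 33 remainder 1
33 ÷ 2 = 16 remainder 1
16 ÷ 2 = 8 remainder 0
8 ÷ 2 = 4 remainder 0
4 ÷ 2 = 2 remainder 0
2 ÷ 2 = 1 remainder 0
1 ÷ 2 = 0 remainder 1
Reading remainders bottom to top: 1000011110000100010



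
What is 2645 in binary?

Using repeated division by 2:
2645 ÷ 2 = 1322 remainder 1
1322 ÷ 2 = 661 remainder 0
661 ÷ 2 = 330 remainder 1
330 ÷ 2 = 165 remainder 0
165 ÷ 2 = 82 remainder 1
82 ÷ 2 = 41 remainder 0
41 ÷ 2 = 20 remainder 1
20 ÷ 2 = 10 remainder 0
10 ÷ 2 = 5 remainder 0
5 ÷ 2 = 2 remainder 1
2 ÷ 2 = 1 remainder 0
1 ÷ 2 = 0 remainder 1
Reading remainders bottom to top: 101001010101



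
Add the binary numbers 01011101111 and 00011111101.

Add column by column from the right: bit + bit + carry-in; write the sum mod 2, carry 1 when the sum is 2 or 3.
carry:  00111111110
        01011101111
+       00011111101
-------------------
       001111101100
(the carry out of the leftmost column, 0, becomes the leading bit)
Decimal check:
  01011101111 = 512 + 128 + 64 + 32 + 8 + 4 + 2 + 1 = 751
  00011111101 = 128 + 64 + 32 + 16 + 8 + 4 + 1 = 253
  751 + 253 = 1004, and 001111101100 = 512 + 256 + 128 + 64 + 32 + 8 + 4 = 1004 ✓



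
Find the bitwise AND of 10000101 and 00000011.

AND: 1 only when both bits are 1
  10000101
& 00000011
----------
  00000001
Decimal: 133 & 3 = 1



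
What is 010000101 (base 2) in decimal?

Sum of powers of 2 for each 1-bit:
2^0 + 2^2 + 2^7
= 1 + 4 + 128
= 133



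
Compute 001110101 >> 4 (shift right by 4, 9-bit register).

Original: 001110101 (decimal 117)
Shift right by 4 positions
Drop the 4 low bits; fill with zeros on the left
Result: 000000111 (decimal 7)
Equivalent: 117 >> 4 = 117 ÷ 2^4 = 7



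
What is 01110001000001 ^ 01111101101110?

XOR: 1 when bits differ
  01110001000001
^ 01111101101110
----------------
  00001100101111
Decimal: 7233 ^ 8046 = 815



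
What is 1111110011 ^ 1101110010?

XOR: 1 when bits differ
  1111110011
^ 1101110010
------------
  0010000001
Decimal: 1011 ^ 882 = 129



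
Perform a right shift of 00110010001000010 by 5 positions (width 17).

Original: 00110010001000010 (decimal 25666)
Shift right by 5 positions
Drop the 5 low bits; fill with zeros on the left
Result: 00000001100100010 (decimal 802)
Equivalent: 25666 >> 5 = 25666 ÷ 2^5 = 802



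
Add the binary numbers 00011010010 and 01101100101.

Add column by column from the right: bit + bit + carry-in; write the sum mod 2, carry 1 when the sum is 2 or 3.
carry:  11110000000
        00011010010
+       01101100101
-------------------
       010000110111
(the carry out of the leftmost column, 0, becomes the leading bit)
Decimal check:
  00011010010 = 128 + 64 + 16 + 2 = 210
  01101100101 = 512 + 256 + 64 + 32 + 4 + 1 = 869
  210 + 869 = 1079, and 010000110111 = 1024 + 32 + 16 + 4 + 2 + 1 = 1079 ✓



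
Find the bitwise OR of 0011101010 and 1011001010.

OR: 1 when either bit is 1
  0011101010
| 1011001010
------------
  1011101010
Decimal: 234 | 714 = 746



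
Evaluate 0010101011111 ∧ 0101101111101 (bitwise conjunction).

AND: 1 only when both bits are 1
  0010101011111
& 0101101111101
---------------
  0000101011101
Decimal: 1375 & 2941 = 349



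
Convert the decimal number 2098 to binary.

Using repeated division by 2:
2098 ÷ 2 = 1049 remainder 0
1049 ÷ 2 = 524 remainder 1
524 ÷ 2 = 262 remainder 0
262 ÷ 2 = 131 remainder 0
131 ÷ 2 = 65 remainder 1
65 ÷ 2 = 32 remainder 1
32 ÷ 2 = 16 remainder 0
16 ÷ 2 = 8 remainder 0
8 ÷ 2 = 4 remainder 0
4 ÷ 2 = 2 remainder 0
2 ÷ 2 = 1 remainder 0
1 ÷ 2 = 0 remainder 1
Reading remainders bottom to top: 100000110010



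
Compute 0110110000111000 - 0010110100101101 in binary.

Method 1 - Direct subtraction (column by column from the right: bit − bit − borrow-in; if negative, add 2 and borrow 1 from the next column):
borrow: 0111111000011110
        0110110000111000
-       0010110100101101
------------------------
        0011111100001011

Method 2 - Add two's complement:
Two's complement of 0010110100101101: invert → 1101001011010010, add 1 → 1101001011010011
  0110110000111000
+ 1101001011010011
------------------
 10011111100001011  (end carry out of the top bit = 1)
Discarding the end carry: 0011111100001011
Decimal check:
  0110110000111000 = 16384 + 8192 + 2048 + 1024 + 32 + 16 + 8 = 27704
  0010110100101101 = 8192 + 2048 + 1024 + 256 + 32 + 8 + 4 + 1 = 11565
  27704 - 11565 = 16139, and 0011111100001011 = 8192 + 4096 + 2048 + 1024 + 512 + 256 + 8 + 2 + 1 = 16139 ✓



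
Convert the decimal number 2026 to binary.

Using repeated division by 2:
2026 ÷ 2 = 1013 remainder 0
1013 ÷ 2 = 506 remainder 1
506 ÷ 2 = 253 remainder 0
253 ÷ 2 = 126 remainder 1
126 ÷ 2 = 63 remainder 0
63 ÷ 2 = 31 remainder 1
31 ÷ 2 = 15 remainder 1
15 ÷ 2 = 7 remainder 1
7 ÷ 2 = 3 remainder 1
3 ÷ 2 = 1 remainder 1
1 ÷ 2 = 0 remainder 1
Reading remainders bottom to top: 11111101010



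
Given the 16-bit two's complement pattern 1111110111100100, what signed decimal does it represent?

Binary: 1111110111100100
Sign bit: 1 (negative)
Invert: 0000001000011011
Add 1:  0000001000011100
Magnitude: 0000001000011100 = 512 + 16 + 8 + 4 = 540
Value: -540



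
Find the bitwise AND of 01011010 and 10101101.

AND: 1 only when both bits are 1
  01011010
& 10101101
----------
  00001000
Decimal: 90 & 173 = 8



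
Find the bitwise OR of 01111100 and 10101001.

OR: 1 when either bit is 1
  01111100
| 10101001
----------
  11111101
Decimal: 124 | 169 = 253



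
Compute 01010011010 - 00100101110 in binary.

Method 1 - Direct subtraction (column by column from the right: bit − bit − borrow-in; if negative, add 2 and borrow 1 from the next column):
borrow: 01011011000
        01010011010
-       00100101110
-------------------
        00101101100

Method 2 - Add two's complement:
Two's complement of 00100101110: invert → 11011010001, add 1 → 11011010010
  01010011010
+ 11011010010
-------------
 100101101100  (end carry out of the top bit = 1)
Discarding the end carry: 00101101100
Decimal check:
  01010011010 = 512 + 128 + 16 + 8 + 2 = 666
  00100101110 = 256 + 32 + 8 + 4 + 2 = 302
  666 - 302 = 364, and 00101101100 = 256 + 64 + 32 + 8 + 4 = 364 ✓



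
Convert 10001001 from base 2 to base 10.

Sum of powers of 2 for each 1-bit:
2^0 + 2^3 + 2^7
= 1 + 8 + 128
= 137



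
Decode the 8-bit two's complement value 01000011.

Binary: 01000011
Sign bit: 0 (non-negative)
Read directly as an unsigned value:
01000011 = 64 + 2 + 1 = 67
Value: 67



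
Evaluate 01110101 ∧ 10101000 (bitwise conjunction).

AND: 1 only when both bits are 1
  01110101
& 10101000
----------
  00100000
Decimal: 117 & 168 = 32



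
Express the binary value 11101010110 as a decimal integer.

Sum of powers of 2 for each 1-bit:
2^1 + 2^2 + 2^4 + 2^6 + 2^8 + 2^9 + 2^10
= 2 + 4 + 16 + 64 + 256 + 512 + 1024
= 1878



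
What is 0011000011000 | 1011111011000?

OR: 1 when either bit is 1
  0011000011000
| 1011111011000
---------------
  1011111011000
Decimal: 1560 | 6104 = 6104



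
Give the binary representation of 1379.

Using repeated division by 2:
1379 ÷ 2 = 689 remainder 1
689 ÷ 2 = 344 remainder 1
344 ÷ 2 = 172 remainder 0
172 ÷ 2 = 86 remainder 0
86 ÷ 2 = 43 remainder 0
43 ÷ 2 = 21 remainder 1
21 ÷ 2 = 10 remainder 1
10 ÷ 2 = 5 remainder 0
5 ÷ 2 = 2 remainder 1
2 ÷ 2 = 1 remainder 0
1 ÷ 2 = 0 remainder 1
Reading remainders bottom to top: 10101100011



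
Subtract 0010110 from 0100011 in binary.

Method 1 - Direct subtraction (column by column from the right: bit − bit − borrow-in; if negative, add 2 and borrow 1 from the next column):
borrow: 0111000
        0100011
-       0010110
---------------
        0001101

Method 2 - Add two's complement:
Two's complement of 0010110: invert → 1101001, add 1 → 1101010
  0100011
+ 1101010
---------
 10001101  (end carry out of the top bit = 1)
Discarding the end carry: 0001101
Decimal check:
  0100011 = 32 + 2 + 1 = 35
  0010110 = 16 + 4 + 2 = 22
  35 - 22 = 13, and 0001101 = 8 + 4 + 1 = 13 ✓



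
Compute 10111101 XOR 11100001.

XOR: 1 when bits differ
  10111101
^ 11100001
----------
  01011100
Decimal: 189 ^ 225 = 92



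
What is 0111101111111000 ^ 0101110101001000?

XOR: 1 when bits differ
  0111101111111000
^ 0101110101001000
------------------
  0010011010110000
Decimal: 31736 ^ 23880 = 9904



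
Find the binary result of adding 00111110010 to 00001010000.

Add column by column from the right: bit + bit + carry-in; write the sum mod 2, carry 1 when the sum is 2 or 3.
carry:  01111100000
        00111110010
+       00001010000
-------------------
       001001000010
(the carry out of the leftmost column, 0, becomes the leading bit)
Decimal check:
  00111110010 = 256 + 128 + 64 + 32 + 16 + 2 = 498
  00001010000 = 64 + 16 = 80
  498 + 80 = 578, and 001001000010 = 512 + 64 + 2 = 578 ✓



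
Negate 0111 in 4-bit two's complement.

Original: 0111
Step 1 - Invert all bits: 1000
Step 2 - Add 1: 1001
Verification: 0111 + 1001 = 10000; discarding the end carry (carry out of the top bit) leaves the 4-bit value 0000, as required for x + (-x)



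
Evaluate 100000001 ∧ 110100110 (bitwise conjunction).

AND: 1 only when both bits are 1
  100000001
& 110100110
-----------
  100000000
Decimal: 257 & 422 = 256



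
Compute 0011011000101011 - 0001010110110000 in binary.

Method 1 - Direct subtraction (column by column from the right: bit − bit − borrow-in; if negative, add 2 and borrow 1 from the next column):
borrow: 0000001111100000
        0011011000101011
-       0001010110110000
------------------------
        0010000001111011

Method 2 - Add two's complement:
Two's complement of 0001010110110000: invert → 1110101001001111, add 1 → 1110101001010000
  0011011000101011
+ 1110101001010000
------------------
 10010000001111011  (end carry out of the top bit = 1)
Discarding the end carry: 0010000001111011
Decimal check:
  0011011000101011 = 8192 + 4096 + 1024 + 512 + 32 + 8 + 2 + 1 = 13867
  0001010110110000 = 4096 + 1024 + 256 + 128 + 32 + 16 = 5552
  13867 - 5552 = 8315, and 0010000001111011 = 8192 + 64 + 32 + 16 + 8 + 2 + 1 = 8315 ✓



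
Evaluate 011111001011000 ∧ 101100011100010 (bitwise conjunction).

AND: 1 only when both bits are 1
  011111001011000
& 101100011100010
-----------------
  001100001000000
Decimal: 15960 & 22754 = 6208



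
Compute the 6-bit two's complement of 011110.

Original: 011110
Step 1 - Invert all bits: 100001
Step 2 - Add 1: 100010
Verification: 011110 + 100010 = 1000000; discarding the end carry (carry out of the top bit) leaves the 6-bit value 000000, as required for x + (-x)



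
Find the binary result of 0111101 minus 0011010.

Method 1 - Direct subtraction (column by column from the right: bit − bit − borrow-in; if negative, add 2 and borrow 1 from the next column):
borrow: 0000100
        0111101
-       0011010
---------------
        0100011

Method 2 - Add two's complement:
Two's complement of 0011010: invert → 1100101, add 1 → 1100110
  0111101
+ 1100110
---------
 10100011  (end carry out of the top bit = 1)
Discarding the end carry: 0100011
Decimal check:
  0111101 = 32 + 16 + 8 + 4 + 1 = 61
  0011010 = 16 + 8 + 2 = 26
  61 - 26 = 35, and 0100011 = 32 + 2 + 1 = 35 ✓



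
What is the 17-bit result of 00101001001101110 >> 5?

Original: 00101001001101110 (decimal 21102)
Shift right by 5 positions
Drop the 5 low bits; fill with zeros on the left
Result: 00000001010010011 (decimal 659)
Equivalent: 21102 >> 5 = 21102 ÷ 2^5 = 659



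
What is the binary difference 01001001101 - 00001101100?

Method 1 - Direct subtraction (column by column from the right: bit − bit − borrow-in; if negative, add 2 and borrow 1 from the next column):
borrow: 01111000000
        01001001101
-       00001101100
-------------------
        00111100001

Method 2 - Add two's complement:
Two's complement of 00001101100: invert → 11110010011, add 1 → 11110010100
  01001001101
+ 11110010100
-------------
 100111100001  (end carry out of the top bit = 1)
Discarding the end carry: 00111100001
Decimal check:
  01001001101 = 512 + 64 + 8 + 4 + 1 = 589
  00001101100 = 64 + 32 + 8 + 4 = 108
  589 - 108 = 481, and 00111100001 = 256 + 128 + 64 + 32 + 1 = 481 ✓



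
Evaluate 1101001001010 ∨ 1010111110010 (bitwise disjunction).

OR: 1 when either bit is 1
  1101001001010
| 1010111110010
---------------
  1111111111010
Decimal: 6730 | 5618 = 8186



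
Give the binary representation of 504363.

Using repeated division by 2:
504363 ÷ 2 = 252181 remainder 1
252181 ÷ 2 = 126090 remainder 1
126090 ÷ 2 = 63045 remainder 0
63045 ÷ 2 = 31522 remainder 1
31522 ÷ 2 = 15761 remainder 0
15761 ÷ 2 = 7880 remainder 1
7880 ÷ 2 = 3940 remainder 0
3940 ÷ 2 = 1970 remainder 0
1970 ÷ 2 = 985 remainder 0
985 ÷ 2 = 492 remainder 1
492 ÷ 2 = 246 remainder 0
246 ÷ 2 = 123 remainder 0
123 ÷ 2 = 61 remainder 1
61 ÷ 2 = 30 remainder 1
30 ÷ 2 = 15 remainder 0
15 ÷ 2 = 7 remainder 1
7 ÷ 2 = 3 remainder 1
3 ÷ 2 = 1 remainder 1
1 ÷ 2 = 0 remainder 1
Reading remainders bottom to top: 1111011001000101011



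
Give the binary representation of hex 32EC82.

Convert each hex digit to 4 bits:
  3 = 0011
  2 = 0010
  E = 1110
  C = 1100
  8 = 1000
  2 = 0010
Concatenate: 001100101110110010000010



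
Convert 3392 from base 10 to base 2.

Using repeated division by 2:
3392 ÷ 2 = 1696 remainder 0
1696 ÷ 2 = 848 remainder 0
848 ÷ 2 = 424 remainder 0
424 ÷ 2 = 212 remainder 0
212 ÷ 2 = 106 remainder 0
106 ÷ 2 = 53 remainder 0
53 ÷ 2 = 26 remainder 1
26 ÷ 2 = 13 remainder 0
13 ÷ 2 = 6 remainder 1
6 ÷ 2 = 3 remainder 0
3 ÷ 2 = 1 remainder 1
1 ÷ 2 = 0 remainder 1
Reading remainders bottom to top: 110101000000



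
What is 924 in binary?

Using repeated division by 2:
924 ÷ 2 = 462 remainder 0
462 ÷ 2 = 231 remainder 0
231 ÷ 2 = 115 remainder 1
115 ÷ 2 = 57 remainder 1
57 ÷ 2 = 28 remainder 1
28 ÷ 2 = 14 remainder 0
14 ÷ 2 = 7 remainder 0
7 ÷ 2 = 3 remainder 1
3 ÷ 2 = 1 remainder 1
1 ÷ 2 = 0 remainder 1
Reading remainders bottom to top: 1110011100



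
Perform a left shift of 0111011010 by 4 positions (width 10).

Original: 0111011010 (decimal 474)
Shift left by 4 positions
Append 4 zeros on the right and drop the 4 high bits that overflow the 10-bit width
Result: 0110100000 (decimal 416)
Equivalent: 474 << 4 = 474 × 2^4 = 7584, truncated to 10 bits = 416



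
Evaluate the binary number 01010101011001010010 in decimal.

Sum of powers of 2 for each 1-bit:
2^1 + 2^4 + 2^6 + 2^9 + 2^10 + 2^12 + 2^14 + 2^16 + 2^18
= 2 + 16 + 64 + 512 + 1024 + 4096 + 16384 + 65536 + 262144
= 349778



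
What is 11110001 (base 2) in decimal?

Sum of powers of 2 for each 1-bit:
2^0 + 2^4 + 2^5 + 2^6 + 2^7
= 1 + 16 + 32 + 64 + 128
= 241



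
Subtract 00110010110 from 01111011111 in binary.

Method 1 - Direct subtraction (column by column from the right: bit − bit − borrow-in; if negative, add 2 and borrow 1 from the next column):
borrow: 00000000000
        01111011111
-       00110010110
-------------------
        01001001001

Method 2 - Add two's complement:
Two's complement of 00110010110: invert → 11001101001, add 1 → 11001101010
  01111011111
+ 11001101010
-------------
 101001001001  (end carry out of the top bit = 1)
Discarding the end carry: 01001001001
Decimal check:
  01111011111 = 512 + 256 + 128 + 64 + 16 + 8 + 4 + 2 + 1 = 991
  00110010110 = 256 + 128 + 16 + 4 + 2 = 406
  991 - 406 = 585, and 01001001001 = 512 + 64 + 8 + 1 = 585 ✓



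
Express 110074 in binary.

Using repeated division by 2:
110074 ÷ 2 = 55037 remainder 0
55037 ÷ 2 = 27518 remainder 1
27518 ÷ 2 = 13759 remainder 0
13759 ÷ 2 = 6879 remainder 1
6879 ÷ 2 = 3439 remainder 1
3439 ÷ 2 = 1719 remainder 1
1719 ÷ 2 = 859 remainder 1
859 ÷ 2 = 429 remainder 1
429 ÷ 2 = 214 remainder 1
214 ÷ 2 = 107 remainder 0
107 ÷ 2 = 53 remainder 1
53 ÷ 2 = 26 remainder 1
26 ÷ 2 = 13 remainder 0
13 ÷ 2 = 6 remainder 1
6 ÷ 2 = 3 remainder 0
3 ÷ 2 = 1 remainder 1
1 ÷ 2 = 0 remainder 1
Reading remainders bottom to top: 11010110111111010



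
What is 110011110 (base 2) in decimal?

Sum of powers of 2 for each 1-bit:
2^1 + 2^2 + 2^3 + 2^4 + 2^7 + 2^8
= 2 + 4 + 8 + 16 + 128 + 256
= 414



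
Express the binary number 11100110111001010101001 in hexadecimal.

Group into 4-bit nibbles from right:
  0111 = 7
  0011 = 3
  0111 = 7
  0010 = 2
  1010 = A
  1001 = 9
Result: 7372A9



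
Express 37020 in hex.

Using repeated division by 16 (digits 10–15 are A–F):
37020 ÷ 16 = 2313 remainder 12 (C)
2313 ÷ 16 = 144 remainder 9
144 ÷ 16 = 9 remainder 0
9 ÷ 16 = 0 remainder 9
Reading remainders bottom to top: 909C



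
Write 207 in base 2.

Using repeated division by 2:
207 ÷ 2 = 103 remainder 1
103 ÷ 2 = 51 remainder 1
51 ÷ 2 = 25 remainder 1
25 ÷ 2 = 12 remainder 1
12 ÷ 2 = 6 remainder 0
6 ÷ 2 = 3 remainder 0
3 ÷ 2 = 1 remainder 1
1 ÷ 2 = 0 remainder 1
Reading remainders bottom to top: 11001111



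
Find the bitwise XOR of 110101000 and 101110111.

XOR: 1 when bits differ
  110101000
^ 101110111
-----------
  011011111
Decimal: 424 ^ 375 = 223



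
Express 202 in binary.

Using repeated division by 2:
202 ÷ 2 = 101 remainder 0
101 ÷ 2 = 50 remainder 1
50 ÷ 2 = 25 remainder 0
25 ÷ 2 = 12 remainder 1
12 ÷ 2 = 6 remainder 0
6 ÷ 2 = 3 remainder 0
3 ÷ 2 = 1 remainder 1
1 ÷ 2 = 0 remainder 1
Reading remainders bottom to top: 11001010



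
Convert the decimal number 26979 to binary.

Using repeated division by 2:
26979 ÷ 2 = 13489 remainder 1
13489 ÷ 2 = 6744 remainder 1
6744 ÷ 2 = 3372 remainder 0
3372 ÷ 2 = 1686 remainder 0
1686 ÷ 2 = 843 remainder 0
843 ÷ 2 = 421 remainder 1
421 ÷ 2 = 210 remainder 1
210 ÷ 2 = 105 remainder 0
105 ÷ 2 = 52 remainder 1
52 ÷ 2 = 26 remainder 0
26 ÷ 2 = 13 remainder 0
13 ÷ 2 = 6 remainder 1
6 ÷ 2 = 3 remainder 0
3 ÷ 2 = 1 remainder 1
1 ÷ 2 = 0 remainder 1
Reading remainders bottom to top: 110100101100011



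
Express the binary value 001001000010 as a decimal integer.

Sum of powers of 2 for each 1-bit:
2^1 + 2^6 + 2^9
= 2 + 64 + 512
= 578



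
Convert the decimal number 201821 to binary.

Using repeated division by 2:
201821 ÷ 2 = 100910 remainder 1
100910 ÷ 2 = 50455 remainder 0
50455 ÷ 2 = 25227 remainder 1
25227 ÷ 2 = 12613 remainder 1
12613 ÷ 2 = 6306 remainder 1
6306 ÷ 2 = 3153 remainder 0
3153 ÷ 2 = 1576 remainder 1
1576 ÷ 2 = 788 remainder 0
788 ÷ 2 = 394 remainder 0
394 ÷ 2 = 197 remainder 0
197 ÷ 2 = 98 remainder 1
98 ÷ 2 = 49 remainder 0
49 ÷ 2 = 24 remainder 1
24 ÷ 2 = 12 remainder 0
12 ÷ 2 = 6 remainder 0
6 ÷ 2 = 3 remainder 0
3 ÷ 2 = 1 remainder 1
1 ÷ 2 = 0 remainder 1
Reading remainders bottom to top: 110001010001011101



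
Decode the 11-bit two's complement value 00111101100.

Binary: 00111101100
Sign bit: 0 (non-negative)
Read directly as an unsigned value:
00111101100 = 256 + 128 + 64 + 32 + 8 + 4 = 492
Value: 492



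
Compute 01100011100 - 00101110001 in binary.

Method 1 - Direct subtraction (column by column from the right: bit − bit − borrow-in; if negative, add 2 and borrow 1 from the next column):
borrow: 01111000110
        01100011100
-       00101110001
-------------------
        00110101011

Method 2 - Add two's complement:
Two's complement of 00101110001: invert → 11010001110, add 1 → 11010001111
  01100011100
+ 11010001111
-------------
 100110101011  (end carry out of the top bit = 1)
Discarding the end carry: 00110101011
Decimal check:
  01100011100 = 512 + 256 + 16 + 8 + 4 = 796
  00101110001 = 256 + 64 + 32 + 16 + 1 = 369
  796 - 369 = 427, and 00110101011 = 256 + 128 + 32 + 8 + 2 + 1 = 427 ✓



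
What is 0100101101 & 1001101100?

AND: 1 only when both bits are 1
  0100101101
& 1001101100
------------
  0000101100
Decimal: 301 & 620 = 44



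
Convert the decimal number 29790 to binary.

Using repeated division by 2:
29790 ÷ 2 = 14895 remainder 0
14895 ÷ 2 = 7447 remainder 1
7447 ÷ 2 = 3723 remainder 1
3723 ÷ 2 = 1861 remainder 1
1861 ÷ 2 = 930 remainder 1
930 ÷ 2 = 465 remainder 0
465 ÷ 2 = 232 remainder 1
232 ÷ 2 = 116 remainder 0
116 ÷ 2 = 58 remainder 0
58 ÷ 2 = 29 remainder 0
29 ÷ 2 = 14 remainder 1
14 ÷ 2 = 7 remainder 0
7 ÷ 2 = 3 remainder 1
3 ÷ 2 = 1 remainder 1
1 ÷ 2 = 0 remainder 1
Reading remainders bottom to top: 111010001011110



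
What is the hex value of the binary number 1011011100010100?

Group into 4-bit nibbles from right:
  1011 = B
  0111 = 7
  0001 = 1
  0100 = 4
Result: B714



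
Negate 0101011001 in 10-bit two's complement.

Original: 0101011001
Step 1 - Invert all bits: 1010100110
Step 2 - Add 1: 1010100111
Verification: 0101011001 + 1010100111 = 10000000000; discarding the end carry (carry out of the top bit) leaves the 10-bit value 0000000000, as required for x + (-x)



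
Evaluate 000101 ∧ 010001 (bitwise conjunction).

AND: 1 only when both bits are 1
  000101
& 010001
--------
  000001
Decimal: 5 & 17 = 1



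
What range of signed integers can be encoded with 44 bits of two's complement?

For 44-bit two's complement:
Minimum: -2^43 = -8796093022208
Maximum: 2^43 - 1 = 8796093022207

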